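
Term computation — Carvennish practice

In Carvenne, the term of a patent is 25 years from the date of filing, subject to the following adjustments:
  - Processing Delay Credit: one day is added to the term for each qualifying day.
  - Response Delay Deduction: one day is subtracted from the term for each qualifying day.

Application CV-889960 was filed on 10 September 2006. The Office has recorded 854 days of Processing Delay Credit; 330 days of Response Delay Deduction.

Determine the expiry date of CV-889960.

Base term: filing date + 25 years → 10 September 2031.
Processing Delay Credit: +854 days → 11 January 2034.
Response Delay Deduction: −330 days → 15 February 2033.

2033-02-15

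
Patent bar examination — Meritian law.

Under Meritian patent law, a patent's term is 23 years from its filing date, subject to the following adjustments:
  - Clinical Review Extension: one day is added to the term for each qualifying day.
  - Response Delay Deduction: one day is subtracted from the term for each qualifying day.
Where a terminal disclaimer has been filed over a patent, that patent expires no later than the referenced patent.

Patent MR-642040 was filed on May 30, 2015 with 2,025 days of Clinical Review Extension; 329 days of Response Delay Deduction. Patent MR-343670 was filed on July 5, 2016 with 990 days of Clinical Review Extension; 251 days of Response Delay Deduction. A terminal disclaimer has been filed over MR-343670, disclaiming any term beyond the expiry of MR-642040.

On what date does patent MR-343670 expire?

Natural term of MR-343670:
  Base: filing + 23 years → 5 July 2039.
  Clinical Review Extension: +990 days → 21 March 2042.
  Response Delay Deduction: −251 days → 13 July 2041.
Expiry of referenced patent MR-642040:
  Base: filing + 23 years → 30 May 2038.
  Clinical Review Extension: +2025 days → 15 December 2043.
  Response Delay Deduction: −329 days → 20 January 2043.
Terminal disclaimer: MR-343670 expires on the earlier of 13 July 2041 and 20 January 2043.

2041-07-13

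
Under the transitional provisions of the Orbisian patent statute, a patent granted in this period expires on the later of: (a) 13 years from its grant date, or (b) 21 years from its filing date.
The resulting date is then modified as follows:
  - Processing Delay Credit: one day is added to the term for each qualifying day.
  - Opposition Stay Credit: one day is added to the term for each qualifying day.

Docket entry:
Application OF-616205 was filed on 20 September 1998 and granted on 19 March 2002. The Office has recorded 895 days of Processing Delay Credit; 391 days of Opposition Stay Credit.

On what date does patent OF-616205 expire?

(a) grant + 13 years → 19 March 2015.
(b) filing + 21 years → 20 September 2019.
Later of the two: 20 September 2019.
Processing Delay Credit: +895 days → 3 March 2022.
Opposition Stay Credit: +391 days → 29 March 2023.

2023-03-29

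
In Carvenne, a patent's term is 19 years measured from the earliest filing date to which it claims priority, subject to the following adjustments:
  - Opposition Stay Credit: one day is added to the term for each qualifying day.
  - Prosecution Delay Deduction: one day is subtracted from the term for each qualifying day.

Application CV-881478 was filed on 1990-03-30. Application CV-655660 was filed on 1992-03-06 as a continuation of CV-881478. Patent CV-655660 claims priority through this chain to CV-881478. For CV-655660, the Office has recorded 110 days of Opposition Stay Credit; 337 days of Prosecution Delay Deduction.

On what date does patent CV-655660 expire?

Earliest priority filing: 30 March 1990.
Base term: 30 March 1990 + 19 years → 30 March 2009.
Opposition Stay Credit: +110 days → 18 July 2009.
Prosecution Delay Deduction: −337 days → 15 August 2008.

2008-08-15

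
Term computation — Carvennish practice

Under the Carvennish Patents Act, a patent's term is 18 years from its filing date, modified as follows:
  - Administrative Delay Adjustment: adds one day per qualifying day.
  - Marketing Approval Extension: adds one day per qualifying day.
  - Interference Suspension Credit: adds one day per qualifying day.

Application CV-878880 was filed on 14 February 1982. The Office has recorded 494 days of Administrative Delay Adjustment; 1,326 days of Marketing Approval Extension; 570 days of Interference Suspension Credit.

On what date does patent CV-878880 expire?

Base term: filing date + 18 years → 14 February 2000.
Administrative Delay Adjustment: +494 days → 22 June 2001.
Marketing Approval Extension: +1326 days → 7 February 2005.
Interference Suspension Credit: +570 days → 31 August 2006.

August 31, 2006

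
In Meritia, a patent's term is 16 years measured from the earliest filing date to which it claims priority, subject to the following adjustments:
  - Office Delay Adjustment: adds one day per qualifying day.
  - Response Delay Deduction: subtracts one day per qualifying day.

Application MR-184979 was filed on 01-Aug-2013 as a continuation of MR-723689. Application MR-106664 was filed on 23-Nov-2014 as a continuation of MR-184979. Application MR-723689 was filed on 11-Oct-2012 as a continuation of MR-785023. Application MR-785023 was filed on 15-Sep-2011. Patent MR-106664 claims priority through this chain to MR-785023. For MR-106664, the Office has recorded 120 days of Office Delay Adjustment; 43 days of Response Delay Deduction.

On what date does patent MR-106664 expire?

December 1, 2027

Earliest priority filing: 15 September 2011.
Base term: 15 September 2011 + 16 years → 15 September 2027.
Office Delay Adjustment: +120 days → 13 January 2028.
Response Delay Deduction: −43 days → 1 December 2027.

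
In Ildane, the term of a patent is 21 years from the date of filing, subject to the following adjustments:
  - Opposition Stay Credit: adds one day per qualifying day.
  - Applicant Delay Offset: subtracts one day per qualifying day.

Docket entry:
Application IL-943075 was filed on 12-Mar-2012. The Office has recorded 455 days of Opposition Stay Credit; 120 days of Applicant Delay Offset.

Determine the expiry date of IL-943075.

February 10, 2034

Base term: filing date + 21 years → 12 March 2033.
Opposition Stay Credit: +455 days → 10 June 2034.
Applicant Delay Offset: −120 days → 10 February 2034.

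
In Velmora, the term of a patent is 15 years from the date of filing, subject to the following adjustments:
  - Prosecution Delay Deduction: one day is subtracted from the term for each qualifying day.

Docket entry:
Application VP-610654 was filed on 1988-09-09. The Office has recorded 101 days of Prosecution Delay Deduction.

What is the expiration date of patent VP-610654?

Base term: filing date + 15 years → 9 September 2003.
Prosecution Delay Deduction: −101 days → 31 May 2003.

May 31, 2003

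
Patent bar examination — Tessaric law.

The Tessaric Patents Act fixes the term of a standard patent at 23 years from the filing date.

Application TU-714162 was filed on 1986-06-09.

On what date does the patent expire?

Filing date + 23 years → 9 June 2009.

June 9, 2009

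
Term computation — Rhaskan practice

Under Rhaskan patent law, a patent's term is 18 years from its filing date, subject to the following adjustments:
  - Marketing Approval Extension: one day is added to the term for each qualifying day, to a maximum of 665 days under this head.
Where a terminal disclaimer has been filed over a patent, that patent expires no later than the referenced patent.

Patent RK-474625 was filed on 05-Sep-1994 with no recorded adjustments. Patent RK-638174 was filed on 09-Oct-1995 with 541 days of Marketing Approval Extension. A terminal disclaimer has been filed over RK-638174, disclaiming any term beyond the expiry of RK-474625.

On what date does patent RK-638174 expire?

Natural term of RK-638174:
  Base: filing + 18 years → 9 October 2013.
  Marketing Approval Extension: 541 days (within the 665-day cap) → +541 days → 3 April 2015.
Expiry of referenced patent RK-474625:
  Base: filing + 18 years → 5 September 2012.
Terminal disclaimer: RK-638174 expires on the earlier of 3 April 2015 and 5 September 2012.

2012-09-05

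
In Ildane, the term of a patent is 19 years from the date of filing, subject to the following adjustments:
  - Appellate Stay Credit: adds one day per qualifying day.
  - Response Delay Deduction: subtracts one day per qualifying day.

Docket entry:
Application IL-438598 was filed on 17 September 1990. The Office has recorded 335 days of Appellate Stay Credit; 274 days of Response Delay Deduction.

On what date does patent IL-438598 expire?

Base term: filing date + 19 years → 17 September 2009.
Appellate Stay Credit: +335 days → 18 August 2010.
Response Delay Deduction: −274 days → 17 November 2009.

2009-11-17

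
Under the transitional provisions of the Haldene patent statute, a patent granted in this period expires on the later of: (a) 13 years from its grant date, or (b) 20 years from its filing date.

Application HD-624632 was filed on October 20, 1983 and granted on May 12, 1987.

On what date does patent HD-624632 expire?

October 20, 2003

(a) grant + 13 years → 12 May 2000.
(b) filing + 20 years → 20 October 2003.
Later of the two: 20 October 2003.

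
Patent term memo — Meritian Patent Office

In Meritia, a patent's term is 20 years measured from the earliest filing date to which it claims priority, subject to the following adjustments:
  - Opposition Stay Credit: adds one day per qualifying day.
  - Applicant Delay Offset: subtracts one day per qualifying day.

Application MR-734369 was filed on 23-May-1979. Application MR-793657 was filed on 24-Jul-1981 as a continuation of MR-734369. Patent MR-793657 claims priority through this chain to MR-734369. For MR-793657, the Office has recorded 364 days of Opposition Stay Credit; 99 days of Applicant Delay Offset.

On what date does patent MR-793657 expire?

2000-02-12

Earliest priority filing: 23 May 1979.
Base term: 23 May 1979 + 20 years → 23 May 1999.
Opposition Stay Credit: +364 days → 21 May 2000.
Applicant Delay Offset: −99 days → 12 February 2000.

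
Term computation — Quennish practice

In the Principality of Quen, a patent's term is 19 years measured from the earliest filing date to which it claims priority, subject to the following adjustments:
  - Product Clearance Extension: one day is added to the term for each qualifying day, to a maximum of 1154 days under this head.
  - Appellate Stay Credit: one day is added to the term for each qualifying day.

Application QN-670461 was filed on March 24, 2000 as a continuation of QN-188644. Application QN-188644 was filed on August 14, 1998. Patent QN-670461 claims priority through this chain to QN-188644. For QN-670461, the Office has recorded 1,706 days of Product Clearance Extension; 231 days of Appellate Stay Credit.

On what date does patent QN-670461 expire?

Earliest priority filing: 14 August 1998.
Base term: 14 August 1998 + 19 years → 14 August 2017.
Product Clearance Extension: 1706 days claimed exceeds the 1154-day cap, so +1154 days → 11 October 2020.
Appellate Stay Credit: +231 days → 30 May 2021.

May 30, 2021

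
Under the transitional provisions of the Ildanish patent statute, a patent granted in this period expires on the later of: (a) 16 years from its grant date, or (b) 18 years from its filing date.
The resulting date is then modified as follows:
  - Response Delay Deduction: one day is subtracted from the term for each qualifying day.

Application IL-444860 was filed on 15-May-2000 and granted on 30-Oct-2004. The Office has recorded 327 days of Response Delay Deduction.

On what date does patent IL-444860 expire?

2019-12-08

(a) grant + 16 years → 30 October 2020.
(b) filing + 18 years → 15 May 2018.
Later of the two: 30 October 2020.
Response Delay Deduction: −327 days → 8 December 2019.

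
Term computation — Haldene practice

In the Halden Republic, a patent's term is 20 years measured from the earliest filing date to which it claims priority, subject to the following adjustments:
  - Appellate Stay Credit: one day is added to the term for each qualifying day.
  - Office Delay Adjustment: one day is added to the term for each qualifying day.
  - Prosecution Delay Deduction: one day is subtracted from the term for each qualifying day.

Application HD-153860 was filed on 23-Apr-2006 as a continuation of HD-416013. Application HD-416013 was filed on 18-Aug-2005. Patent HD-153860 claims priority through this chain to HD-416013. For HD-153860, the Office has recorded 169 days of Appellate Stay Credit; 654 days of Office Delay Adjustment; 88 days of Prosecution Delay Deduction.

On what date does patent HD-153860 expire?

Earliest priority filing: 18 August 2005.
Base term: 18 August 2005 + 20 years → 18 August 2025.
Appellate Stay Credit: +169 days → 3 February 2026.
Office Delay Adjustment: +654 days → 19 November 2027.
Prosecution Delay Deduction: −88 days → 23 August 2027.

August 23, 2027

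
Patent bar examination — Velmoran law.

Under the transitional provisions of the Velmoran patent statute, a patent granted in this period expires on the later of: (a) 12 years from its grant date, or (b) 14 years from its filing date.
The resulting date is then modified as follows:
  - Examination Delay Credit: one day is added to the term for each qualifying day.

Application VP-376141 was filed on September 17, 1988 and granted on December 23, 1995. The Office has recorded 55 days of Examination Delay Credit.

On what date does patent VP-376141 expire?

February 16, 2008

(a) grant + 12 years → 23 December 2007.
(b) filing + 14 years → 17 September 2002.
Later of the two: 23 December 2007.
Examination Delay Credit: +55 days → 16 February 2008.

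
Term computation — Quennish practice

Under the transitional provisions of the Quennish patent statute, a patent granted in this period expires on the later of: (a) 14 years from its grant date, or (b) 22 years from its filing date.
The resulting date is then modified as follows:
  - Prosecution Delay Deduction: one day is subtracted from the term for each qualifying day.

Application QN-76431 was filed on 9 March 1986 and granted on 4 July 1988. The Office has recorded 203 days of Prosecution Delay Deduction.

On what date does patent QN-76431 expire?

2007-08-19

(a) grant + 14 years → 4 July 2002.
(b) filing + 22 years → 9 March 2008.
Later of the two: 9 March 2008.
Prosecution Delay Deduction: −203 days → 19 August 2007.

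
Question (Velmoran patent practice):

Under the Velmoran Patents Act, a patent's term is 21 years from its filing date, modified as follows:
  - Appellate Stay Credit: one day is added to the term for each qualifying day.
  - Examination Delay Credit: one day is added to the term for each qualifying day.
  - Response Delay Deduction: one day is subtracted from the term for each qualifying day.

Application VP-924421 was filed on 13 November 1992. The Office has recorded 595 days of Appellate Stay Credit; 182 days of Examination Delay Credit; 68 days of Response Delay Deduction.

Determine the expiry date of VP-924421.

Base term: filing date + 21 years → 13 November 2013.
Appellate Stay Credit: +595 days → 1 July 2015.
Examination Delay Credit: +182 days → 30 December 2015.
Response Delay Deduction: −68 days → 23 October 2015.

2015-10-23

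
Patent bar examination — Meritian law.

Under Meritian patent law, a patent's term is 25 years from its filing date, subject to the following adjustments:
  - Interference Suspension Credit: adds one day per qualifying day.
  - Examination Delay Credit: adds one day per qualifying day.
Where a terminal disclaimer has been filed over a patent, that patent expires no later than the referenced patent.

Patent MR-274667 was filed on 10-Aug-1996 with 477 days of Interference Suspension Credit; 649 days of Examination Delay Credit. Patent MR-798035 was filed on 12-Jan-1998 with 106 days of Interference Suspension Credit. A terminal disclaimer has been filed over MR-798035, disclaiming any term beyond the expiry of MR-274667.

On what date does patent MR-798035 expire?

April 28, 2023

Natural term of MR-798035:
  Base: filing + 25 years → 12 January 2023.
  Interference Suspension Credit: +106 days → 28 April 2023.
Expiry of referenced patent MR-274667:
  Base: filing + 25 years → 10 August 2021.
  Interference Suspension Credit: +477 days → 30 November 2022.
  Examination Delay Credit: +649 days → 9 September 2024.
Terminal disclaimer: MR-798035 expires on the earlier of 28 April 2023 and 9 September 2024.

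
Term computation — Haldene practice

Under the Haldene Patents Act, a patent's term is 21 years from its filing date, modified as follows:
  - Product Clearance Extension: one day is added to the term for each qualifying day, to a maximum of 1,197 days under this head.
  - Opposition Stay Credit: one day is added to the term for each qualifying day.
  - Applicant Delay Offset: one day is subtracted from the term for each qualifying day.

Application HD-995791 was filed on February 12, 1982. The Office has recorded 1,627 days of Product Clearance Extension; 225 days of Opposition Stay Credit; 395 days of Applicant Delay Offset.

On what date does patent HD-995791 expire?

Base term: filing date + 21 years → 12 February 2003.
Product Clearance Extension: 1627 days claimed exceeds the 1197-day cap, so +1197 days → 24 May 2006.
Opposition Stay Credit: +225 days → 4 January 2007.
Applicant Delay Offset: −395 days → 5 December 2005.

2005-12-05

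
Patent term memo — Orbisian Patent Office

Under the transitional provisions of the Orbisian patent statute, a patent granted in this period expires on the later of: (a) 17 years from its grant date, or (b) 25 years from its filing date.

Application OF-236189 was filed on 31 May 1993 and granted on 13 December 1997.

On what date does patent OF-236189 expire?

(a) grant + 17 years → 13 December 2014.
(b) filing + 25 years → 31 May 2018.
Later of the two: 31 May 2018.

May 31, 2018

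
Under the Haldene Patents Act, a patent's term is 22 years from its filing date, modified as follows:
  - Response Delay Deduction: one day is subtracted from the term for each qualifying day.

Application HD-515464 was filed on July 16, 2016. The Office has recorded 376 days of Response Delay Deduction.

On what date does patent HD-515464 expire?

2037-07-05

Base term: filing date + 22 years → 16 July 2038.
Response Delay Deduction: −376 days → 5 July 2037.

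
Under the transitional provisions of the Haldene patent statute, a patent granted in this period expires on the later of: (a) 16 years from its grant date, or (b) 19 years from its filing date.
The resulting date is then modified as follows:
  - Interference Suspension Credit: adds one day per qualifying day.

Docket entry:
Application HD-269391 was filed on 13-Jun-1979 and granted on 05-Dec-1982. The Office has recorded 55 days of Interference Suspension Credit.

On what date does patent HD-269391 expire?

(a) grant + 16 years → 5 December 1998.
(b) filing + 19 years → 13 June 1998.
Later of the two: 5 December 1998.
Interference Suspension Credit: +55 days → 29 January 1999.

1999-01-29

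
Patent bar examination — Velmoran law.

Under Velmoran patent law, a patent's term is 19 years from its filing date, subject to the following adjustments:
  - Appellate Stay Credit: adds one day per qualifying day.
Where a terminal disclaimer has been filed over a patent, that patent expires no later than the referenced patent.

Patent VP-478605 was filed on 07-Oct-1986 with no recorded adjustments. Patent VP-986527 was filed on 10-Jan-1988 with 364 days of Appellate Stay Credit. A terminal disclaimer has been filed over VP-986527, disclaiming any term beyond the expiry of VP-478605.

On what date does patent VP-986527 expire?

Natural term of VP-986527:
  Base: filing + 19 years → 10 January 2007.
  Appellate Stay Credit: +364 days → 9 January 2008.
Expiry of referenced patent VP-478605:
  Base: filing + 19 years → 7 October 2005.
Terminal disclaimer: VP-986527 expires on the earlier of 9 January 2008 and 7 October 2005.

2005-10-07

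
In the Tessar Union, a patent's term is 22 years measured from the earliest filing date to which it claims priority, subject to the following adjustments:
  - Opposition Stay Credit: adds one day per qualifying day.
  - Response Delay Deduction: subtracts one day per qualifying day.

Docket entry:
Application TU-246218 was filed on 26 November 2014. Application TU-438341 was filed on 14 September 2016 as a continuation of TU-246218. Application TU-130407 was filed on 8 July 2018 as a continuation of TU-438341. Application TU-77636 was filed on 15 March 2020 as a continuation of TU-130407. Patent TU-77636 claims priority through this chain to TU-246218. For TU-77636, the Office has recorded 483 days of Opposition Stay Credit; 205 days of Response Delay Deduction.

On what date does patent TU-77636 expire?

August 31, 2037

Earliest priority filing: 26 November 2014.
Base term: 26 November 2014 + 22 years → 26 November 2036.
Opposition Stay Credit: +483 days → 24 March 2038.
Response Delay Deduction: −205 days → 31 August 2037.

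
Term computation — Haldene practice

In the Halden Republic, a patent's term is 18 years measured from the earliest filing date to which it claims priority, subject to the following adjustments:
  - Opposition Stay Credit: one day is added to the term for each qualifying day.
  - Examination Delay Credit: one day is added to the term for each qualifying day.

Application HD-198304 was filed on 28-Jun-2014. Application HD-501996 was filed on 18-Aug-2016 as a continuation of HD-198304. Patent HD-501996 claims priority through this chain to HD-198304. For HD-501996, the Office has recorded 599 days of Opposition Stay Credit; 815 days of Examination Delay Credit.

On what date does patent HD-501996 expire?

Earliest priority filing: 28 June 2014.
Base term: 28 June 2014 + 18 years → 28 June 2032.
Opposition Stay Credit: +599 days → 17 February 2034.
Examination Delay Credit: +815 days → 12 May 2036.

May 12, 2036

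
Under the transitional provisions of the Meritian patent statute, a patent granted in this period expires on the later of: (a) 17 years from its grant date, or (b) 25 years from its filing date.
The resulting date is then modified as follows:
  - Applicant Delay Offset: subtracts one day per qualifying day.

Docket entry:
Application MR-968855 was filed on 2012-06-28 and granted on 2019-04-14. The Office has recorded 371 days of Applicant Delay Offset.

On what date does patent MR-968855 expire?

2036-06-22

(a) grant + 17 years → 14 April 2036.
(b) filing + 25 years → 28 June 2037.
Later of the two: 28 June 2037.
Applicant Delay Offset: −371 days → 22 June 2036.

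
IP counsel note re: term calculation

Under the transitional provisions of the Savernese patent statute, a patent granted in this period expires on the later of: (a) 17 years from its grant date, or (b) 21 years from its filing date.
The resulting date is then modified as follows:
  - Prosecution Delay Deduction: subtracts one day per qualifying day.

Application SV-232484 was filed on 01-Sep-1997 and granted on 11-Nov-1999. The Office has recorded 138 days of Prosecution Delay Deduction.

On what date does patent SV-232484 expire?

(a) grant + 17 years → 11 November 2016.
(b) filing + 21 years → 1 September 2018.
Later of the two: 1 September 2018.
Prosecution Delay Deduction: −138 days → 16 April 2018.

April 16, 2018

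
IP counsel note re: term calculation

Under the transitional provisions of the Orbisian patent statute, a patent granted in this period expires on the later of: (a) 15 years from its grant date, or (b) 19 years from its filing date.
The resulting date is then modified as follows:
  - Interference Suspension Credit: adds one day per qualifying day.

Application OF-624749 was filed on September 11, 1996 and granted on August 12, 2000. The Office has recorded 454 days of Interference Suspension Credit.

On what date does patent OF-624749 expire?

(a) grant + 15 years → 12 August 2015.
(b) filing + 19 years → 11 September 2015.
Later of the two: 11 September 2015.
Interference Suspension Credit: +454 days → 8 December 2016.

2016-12-08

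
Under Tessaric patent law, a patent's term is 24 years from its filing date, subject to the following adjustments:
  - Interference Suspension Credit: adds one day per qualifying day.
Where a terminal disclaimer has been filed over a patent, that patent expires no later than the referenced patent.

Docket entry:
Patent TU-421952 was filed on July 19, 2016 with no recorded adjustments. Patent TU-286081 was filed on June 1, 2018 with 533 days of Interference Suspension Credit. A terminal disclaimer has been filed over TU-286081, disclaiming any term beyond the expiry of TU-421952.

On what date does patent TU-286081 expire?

2040-07-19

Natural term of TU-286081:
  Base: filing + 24 years → 1 June 2042.
  Interference Suspension Credit: +533 days → 16 November 2043.
Expiry of referenced patent TU-421952:
  Base: filing + 24 years → 19 July 2040.
Terminal disclaimer: TU-286081 expires on the earlier of 16 November 2043 and 19 July 2040.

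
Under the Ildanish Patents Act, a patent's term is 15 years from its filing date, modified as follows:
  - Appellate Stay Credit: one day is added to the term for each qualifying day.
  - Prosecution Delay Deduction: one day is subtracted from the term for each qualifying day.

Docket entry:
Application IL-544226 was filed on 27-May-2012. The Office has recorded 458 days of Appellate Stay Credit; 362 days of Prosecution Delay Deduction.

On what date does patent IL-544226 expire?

2027-08-31

Base term: filing date + 15 years → 27 May 2027.
Appellate Stay Credit: +458 days → 27 August 2028.
Prosecution Delay Deduction: −362 days → 31 August 2027.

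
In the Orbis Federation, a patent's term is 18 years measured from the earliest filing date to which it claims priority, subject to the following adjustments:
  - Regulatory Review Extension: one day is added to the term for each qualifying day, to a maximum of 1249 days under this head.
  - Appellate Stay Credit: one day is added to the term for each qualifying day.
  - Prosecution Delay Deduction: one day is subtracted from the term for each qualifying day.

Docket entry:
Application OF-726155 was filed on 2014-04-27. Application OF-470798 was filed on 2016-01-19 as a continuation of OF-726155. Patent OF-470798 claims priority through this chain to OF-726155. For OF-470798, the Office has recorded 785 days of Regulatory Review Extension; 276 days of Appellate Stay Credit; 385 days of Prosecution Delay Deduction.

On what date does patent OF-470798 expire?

March 4, 2034

Earliest priority filing: 27 April 2014.
Base term: 27 April 2014 + 18 years → 27 April 2032.
Regulatory Review Extension: 785 days (within the 1249-day cap) → +785 days → 21 June 2034.
Appellate Stay Credit: +276 days → 24 March 2035.
Prosecution Delay Deduction: −385 days → 4 March 2034.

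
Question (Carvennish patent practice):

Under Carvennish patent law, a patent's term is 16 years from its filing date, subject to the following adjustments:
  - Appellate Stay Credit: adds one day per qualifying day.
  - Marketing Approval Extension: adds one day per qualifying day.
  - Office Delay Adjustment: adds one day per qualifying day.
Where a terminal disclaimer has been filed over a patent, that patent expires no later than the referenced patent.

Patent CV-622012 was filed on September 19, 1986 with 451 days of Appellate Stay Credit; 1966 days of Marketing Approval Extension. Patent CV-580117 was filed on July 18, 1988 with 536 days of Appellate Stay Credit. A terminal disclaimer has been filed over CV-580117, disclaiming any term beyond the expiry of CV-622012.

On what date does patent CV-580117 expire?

2006-01-05

Natural term of CV-580117:
  Base: filing + 16 years → 18 July 2004.
  Appellate Stay Credit: +536 days → 5 January 2006.
Expiry of referenced patent CV-622012:
  Base: filing + 16 years → 19 September 2002.
  Appellate Stay Credit: +451 days → 14 December 2003.
  Marketing Approval Extension: +1966 days → 2 May 2009.
Terminal disclaimer: CV-580117 expires on the earlier of 5 January 2006 and 2 May 2009.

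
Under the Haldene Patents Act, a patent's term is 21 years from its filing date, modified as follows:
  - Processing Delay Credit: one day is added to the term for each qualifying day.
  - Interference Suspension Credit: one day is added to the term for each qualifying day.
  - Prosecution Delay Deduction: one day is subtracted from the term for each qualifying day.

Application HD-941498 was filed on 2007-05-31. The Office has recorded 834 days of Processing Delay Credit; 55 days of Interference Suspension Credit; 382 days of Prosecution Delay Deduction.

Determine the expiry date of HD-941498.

October 20, 2029

Base term: filing date + 21 years → 31 May 2028.
Processing Delay Credit: +834 days → 12 September 2030.
Interference Suspension Credit: +55 days → 6 November 2030.
Prosecution Delay Deduction: −382 days → 20 October 2029.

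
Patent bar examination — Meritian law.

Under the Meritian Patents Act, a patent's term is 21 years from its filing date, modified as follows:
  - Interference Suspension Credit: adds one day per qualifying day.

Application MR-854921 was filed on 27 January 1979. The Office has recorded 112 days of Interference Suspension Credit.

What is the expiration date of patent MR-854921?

2000-05-18

Base term: filing date + 21 years → 27 January 2000.
Interference Suspension Credit: +112 days → 18 May 2000.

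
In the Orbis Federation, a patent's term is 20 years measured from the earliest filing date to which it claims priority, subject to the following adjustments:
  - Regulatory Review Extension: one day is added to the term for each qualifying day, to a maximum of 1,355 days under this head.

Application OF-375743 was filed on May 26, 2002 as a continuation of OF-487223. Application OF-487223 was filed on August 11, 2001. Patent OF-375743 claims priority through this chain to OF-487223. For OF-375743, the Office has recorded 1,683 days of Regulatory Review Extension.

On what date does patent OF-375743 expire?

Earliest priority filing: 11 August 2001.
Base term: 11 August 2001 + 20 years → 11 August 2021.
Regulatory Review Extension: 1683 days claimed exceeds the 1355-day cap, so +1355 days → 27 April 2025.

April 27, 2025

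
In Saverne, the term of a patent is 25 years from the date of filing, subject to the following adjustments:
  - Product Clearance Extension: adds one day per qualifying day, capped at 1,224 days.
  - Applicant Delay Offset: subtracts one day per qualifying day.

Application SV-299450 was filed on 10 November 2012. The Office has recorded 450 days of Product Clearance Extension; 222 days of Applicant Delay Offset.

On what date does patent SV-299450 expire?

2038-06-26

Base term: filing date + 25 years → 10 November 2037.
Product Clearance Extension: 450 days (within the 1224-day cap) → +450 days → 3 February 2039.
Applicant Delay Offset: −222 days → 26 June 2038.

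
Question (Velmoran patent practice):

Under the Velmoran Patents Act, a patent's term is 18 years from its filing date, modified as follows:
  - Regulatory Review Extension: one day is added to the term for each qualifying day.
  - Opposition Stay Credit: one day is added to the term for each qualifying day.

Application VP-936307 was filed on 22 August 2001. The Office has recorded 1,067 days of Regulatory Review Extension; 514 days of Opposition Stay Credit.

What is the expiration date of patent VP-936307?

2023-12-20

Base term: filing date + 18 years → 22 August 2019.
Regulatory Review Extension: +1067 days → 24 July 2022.
Opposition Stay Credit: +514 days → 20 December 2023.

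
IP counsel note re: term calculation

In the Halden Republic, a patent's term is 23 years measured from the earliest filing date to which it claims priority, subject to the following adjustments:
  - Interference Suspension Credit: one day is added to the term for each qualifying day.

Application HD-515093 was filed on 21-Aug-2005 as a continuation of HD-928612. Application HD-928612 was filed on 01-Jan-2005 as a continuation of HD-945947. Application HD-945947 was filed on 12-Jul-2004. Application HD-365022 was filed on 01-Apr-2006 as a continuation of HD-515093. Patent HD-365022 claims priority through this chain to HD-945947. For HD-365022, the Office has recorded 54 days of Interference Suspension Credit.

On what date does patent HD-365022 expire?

Earliest priority filing: 12 July 2004.
Base term: 12 July 2004 + 23 years → 12 July 2027.
Interference Suspension Credit: +54 days → 4 September 2027.

2027-09-04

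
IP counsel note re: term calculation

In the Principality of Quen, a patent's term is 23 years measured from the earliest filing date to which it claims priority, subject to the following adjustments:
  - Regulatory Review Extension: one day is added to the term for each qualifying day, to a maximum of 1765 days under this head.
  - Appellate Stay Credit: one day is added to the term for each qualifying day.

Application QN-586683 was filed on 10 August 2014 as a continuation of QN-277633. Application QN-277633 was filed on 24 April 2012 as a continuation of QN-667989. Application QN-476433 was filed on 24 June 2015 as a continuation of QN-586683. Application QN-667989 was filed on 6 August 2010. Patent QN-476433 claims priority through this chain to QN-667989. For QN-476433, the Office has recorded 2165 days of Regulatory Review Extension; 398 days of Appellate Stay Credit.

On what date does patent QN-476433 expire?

2039-07-09

Earliest priority filing: 6 August 2010.
Base term: 6 August 2010 + 23 years → 6 August 2033.
Regulatory Review Extension: 2165 days claimed exceeds the 1765-day cap, so +1765 days → 6 June 2038.
Appellate Stay Credit: +398 days → 9 July 2039.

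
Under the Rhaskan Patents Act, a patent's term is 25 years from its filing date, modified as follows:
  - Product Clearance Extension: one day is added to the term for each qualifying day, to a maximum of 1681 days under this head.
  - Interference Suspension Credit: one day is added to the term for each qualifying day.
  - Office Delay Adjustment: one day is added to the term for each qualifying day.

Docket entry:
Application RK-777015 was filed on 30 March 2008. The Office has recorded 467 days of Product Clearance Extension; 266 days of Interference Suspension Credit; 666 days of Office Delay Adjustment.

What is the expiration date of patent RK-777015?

Base term: filing date + 25 years → 30 March 2033.
Product Clearance Extension: 467 days (within the 1681-day cap) → +467 days → 10 July 2034.
Interference Suspension Credit: +266 days → 2 April 2035.
Office Delay Adjustment: +666 days → 27 January 2037.

January 27, 2037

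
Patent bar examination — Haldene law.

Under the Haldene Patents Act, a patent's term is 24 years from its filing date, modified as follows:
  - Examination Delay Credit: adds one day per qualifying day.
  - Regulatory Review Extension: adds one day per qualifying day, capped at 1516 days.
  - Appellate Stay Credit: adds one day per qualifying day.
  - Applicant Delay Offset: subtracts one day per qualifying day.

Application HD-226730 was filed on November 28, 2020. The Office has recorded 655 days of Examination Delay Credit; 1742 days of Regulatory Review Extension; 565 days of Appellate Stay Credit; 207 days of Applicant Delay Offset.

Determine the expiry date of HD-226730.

November 1, 2051

Base term: filing date + 24 years → 28 November 2044.
Examination Delay Credit: +655 days → 14 September 2046.
Regulatory Review Extension: 1742 days claimed exceeds the 1516-day cap, so +1516 days → 8 November 2050.
Appellate Stay Credit: +565 days → 26 May 2052.
Applicant Delay Offset: −207 days → 1 November 2051.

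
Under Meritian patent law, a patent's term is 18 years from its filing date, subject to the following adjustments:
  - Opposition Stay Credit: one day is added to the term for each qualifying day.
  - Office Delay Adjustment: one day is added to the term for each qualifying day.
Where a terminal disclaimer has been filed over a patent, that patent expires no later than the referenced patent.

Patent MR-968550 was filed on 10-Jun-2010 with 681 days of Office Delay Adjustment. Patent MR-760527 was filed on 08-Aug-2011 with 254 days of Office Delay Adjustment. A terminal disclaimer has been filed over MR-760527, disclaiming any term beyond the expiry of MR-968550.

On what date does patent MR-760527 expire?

Natural term of MR-760527:
  Base: filing + 18 years → 8 August 2029.
  Office Delay Adjustment: +254 days → 19 April 2030.
Expiry of referenced patent MR-968550:
  Base: filing + 18 years → 10 June 2028.
  Office Delay Adjustment: +681 days → 22 April 2030.
Terminal disclaimer: MR-760527 expires on the earlier of 19 April 2030 and 22 April 2030.

April 19, 2030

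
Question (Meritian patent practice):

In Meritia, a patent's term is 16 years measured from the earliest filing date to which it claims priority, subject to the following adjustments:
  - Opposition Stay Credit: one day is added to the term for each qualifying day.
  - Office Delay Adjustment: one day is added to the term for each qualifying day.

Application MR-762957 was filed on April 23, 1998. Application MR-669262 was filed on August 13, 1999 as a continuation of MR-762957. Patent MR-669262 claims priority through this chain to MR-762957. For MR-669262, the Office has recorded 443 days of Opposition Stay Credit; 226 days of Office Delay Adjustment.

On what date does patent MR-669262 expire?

February 21, 2016

Earliest priority filing: 23 April 1998.
Base term: 23 April 1998 + 16 years → 23 April 2014.
Opposition Stay Credit: +443 days → 10 July 2015.
Office Delay Adjustment: +226 days → 21 February 2016.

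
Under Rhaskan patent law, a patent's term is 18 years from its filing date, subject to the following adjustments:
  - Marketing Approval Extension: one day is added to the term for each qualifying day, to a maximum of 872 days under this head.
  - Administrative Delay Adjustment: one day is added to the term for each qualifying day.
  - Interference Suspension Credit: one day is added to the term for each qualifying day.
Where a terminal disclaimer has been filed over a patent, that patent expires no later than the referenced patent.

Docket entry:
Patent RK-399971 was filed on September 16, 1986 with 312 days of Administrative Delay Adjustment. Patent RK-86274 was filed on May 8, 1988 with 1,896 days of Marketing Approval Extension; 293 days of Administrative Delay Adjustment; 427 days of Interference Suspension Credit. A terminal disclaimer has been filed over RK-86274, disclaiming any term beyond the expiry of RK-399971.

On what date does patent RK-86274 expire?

2005-07-25

Natural term of RK-86274:
  Base: filing + 18 years → 8 May 2006.
  Marketing Approval Extension: 1896 days claimed exceeds the 872-day cap, so +872 days → 26 September 2008.
  Administrative Delay Adjustment: +293 days → 16 July 2009.
  Interference Suspension Credit: +427 days → 16 September 2010.
Expiry of referenced patent RK-399971:
  Base: filing + 18 years → 16 September 2004.
  Administrative Delay Adjustment: +312 days → 25 July 2005.
Terminal disclaimer: RK-86274 expires on the earlier of 16 September 2010 and 25 July 2005.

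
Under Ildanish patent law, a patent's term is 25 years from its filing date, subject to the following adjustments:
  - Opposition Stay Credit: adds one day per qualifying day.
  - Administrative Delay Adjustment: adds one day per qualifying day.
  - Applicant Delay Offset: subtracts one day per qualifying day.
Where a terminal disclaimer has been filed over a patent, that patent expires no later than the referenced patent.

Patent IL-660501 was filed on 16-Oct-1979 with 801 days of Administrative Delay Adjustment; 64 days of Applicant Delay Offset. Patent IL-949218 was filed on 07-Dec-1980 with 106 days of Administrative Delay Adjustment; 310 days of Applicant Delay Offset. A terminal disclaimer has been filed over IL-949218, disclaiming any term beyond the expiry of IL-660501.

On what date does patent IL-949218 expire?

May 17, 2005

Natural term of IL-949218:
  Base: filing + 25 years → 7 December 2005.
  Administrative Delay Adjustment: +106 days → 23 March 2006.
  Applicant Delay Offset: −310 days → 17 May 2005.
Expiry of referenced patent IL-660501:
  Base: filing + 25 years → 16 October 2004.
  Administrative Delay Adjustment: +801 days → 26 December 2006.
  Applicant Delay Offset: −64 days → 23 October 2006.
Terminal disclaimer: IL-949218 expires on the earlier of 17 May 2005 and 23 October 2006.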